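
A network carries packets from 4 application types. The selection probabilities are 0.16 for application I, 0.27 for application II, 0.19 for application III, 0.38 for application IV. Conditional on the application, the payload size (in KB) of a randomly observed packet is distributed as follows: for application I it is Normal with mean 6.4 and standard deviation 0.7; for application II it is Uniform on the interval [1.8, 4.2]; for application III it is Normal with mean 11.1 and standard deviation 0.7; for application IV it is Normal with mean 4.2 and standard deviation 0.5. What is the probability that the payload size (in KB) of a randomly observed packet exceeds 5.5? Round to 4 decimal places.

Conditional on each application, P(X > 5.5): I: 0.900729; II: 0; III: 1; IV: 0.00466119.
By total probability, P(X > 5.5) = 0.16·0.900729 + 0.27·0 + 0.19·1 + 0.38·0.00466119 = 0.335888.

0.3359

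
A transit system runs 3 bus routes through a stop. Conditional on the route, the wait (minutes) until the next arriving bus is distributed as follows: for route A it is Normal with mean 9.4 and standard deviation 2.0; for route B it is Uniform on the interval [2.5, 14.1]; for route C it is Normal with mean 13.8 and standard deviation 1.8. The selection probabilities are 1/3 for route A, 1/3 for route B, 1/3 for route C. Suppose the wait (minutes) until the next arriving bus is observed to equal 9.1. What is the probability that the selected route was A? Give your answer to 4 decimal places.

0.6783

Likelihoods f(9.1 | ·): A: 0.19724; B: 0.0862069; C: 0.00733076.
Posterior ∝ prior × likelihood. Numerator for A: 0.333333·0.19724 = 0.0657466.
Normalizing constant: 0.333333·0.19724 + 0.333333·0.0862069 + 0.333333·0.00733076 = 0.0969258.
P(A | observation) = 0.0657466 / 0.0969258 = 0.678319.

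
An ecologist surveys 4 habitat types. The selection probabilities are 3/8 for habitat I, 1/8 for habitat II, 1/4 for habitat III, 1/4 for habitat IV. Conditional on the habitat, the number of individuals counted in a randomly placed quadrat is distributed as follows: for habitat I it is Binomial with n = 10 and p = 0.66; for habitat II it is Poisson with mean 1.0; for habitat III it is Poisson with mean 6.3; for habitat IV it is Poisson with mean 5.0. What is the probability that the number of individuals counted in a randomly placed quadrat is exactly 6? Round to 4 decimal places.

Conditional on each habitat, P(X = 6): I: 0.231952; II: 0.000510944; III: 0.159461; IV: 0.146223.
By total probability, P(X = 6) = 0.375·0.231952 + 0.125·0.000510944 + 0.25·0.159461 + 0.25·0.146223 = 0.163467.

0.1635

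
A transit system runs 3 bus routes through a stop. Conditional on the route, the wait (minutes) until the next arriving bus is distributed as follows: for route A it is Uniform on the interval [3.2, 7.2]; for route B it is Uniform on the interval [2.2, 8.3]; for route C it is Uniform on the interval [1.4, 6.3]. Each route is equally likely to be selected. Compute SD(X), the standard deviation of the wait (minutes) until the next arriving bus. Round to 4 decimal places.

Per component, A: μ=5.2, E[X²]=28.3733; B: μ=5.25, E[X²]=30.6633; C: μ=3.85, E[X²]=16.8233.
E[X] = 0.333333·5.2 + 0.333333·5.25 + 0.333333·3.85 = 4.76667.
E[X²] = 0.333333·28.3733 + 0.333333·30.6633 + 0.333333·16.8233 = 25.2867.
Var(X) = E[X²] − (E[X])² = 25.2867 − 22.7211 = 2.56556.
SD(X) = √2.56556 = 1.60174.

1.6017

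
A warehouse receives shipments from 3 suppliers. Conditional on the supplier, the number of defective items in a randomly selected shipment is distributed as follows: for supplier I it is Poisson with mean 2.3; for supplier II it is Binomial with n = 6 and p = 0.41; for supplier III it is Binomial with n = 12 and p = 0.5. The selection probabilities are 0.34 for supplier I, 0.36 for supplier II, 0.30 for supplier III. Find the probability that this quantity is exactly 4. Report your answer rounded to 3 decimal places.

Conditional on each supplier, P(X = 4): I: 0.116902; II: 0.147547; III: 0.12085.
By total probability, P(X = 4) = 0.34·0.116902 + 0.36·0.147547 + 0.3·0.12085 = 0.129119.

0.129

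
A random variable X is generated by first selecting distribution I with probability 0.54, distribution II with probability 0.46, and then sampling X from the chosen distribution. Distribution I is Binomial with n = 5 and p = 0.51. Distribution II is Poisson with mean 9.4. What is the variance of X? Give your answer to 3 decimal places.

16.654

Per component, I: μ=2.55, E[X²]=7.752; II: μ=9.4, E[X²]=97.76.
E[X] = 0.54·2.55 + 0.46·9.4 = 5.701.
E[X²] = 0.54·7.752 + 0.46·97.76 = 49.1557.
Var(X) = E[X²] − (E[X])² = 49.1557 − 32.5014 = 16.6543.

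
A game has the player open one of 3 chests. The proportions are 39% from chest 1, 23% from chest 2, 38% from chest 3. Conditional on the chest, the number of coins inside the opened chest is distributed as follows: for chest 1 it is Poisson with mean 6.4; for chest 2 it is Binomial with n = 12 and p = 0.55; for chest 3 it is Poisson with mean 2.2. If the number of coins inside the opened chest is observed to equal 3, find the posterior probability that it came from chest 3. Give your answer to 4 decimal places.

Likelihoods P(X=3 | ·): 1: 0.0725945; 2: 0.0276964; 3: 0.196639.
Posterior ∝ prior × likelihood. Numerator for 3: 0.38·0.196639 = 0.0747227.
Normalizing constant: 0.39·0.0725945 + 0.23·0.0276964 + 0.38·0.196639 = 0.109405.
P(3 | observation) = 0.0747227 / 0.109405 = 0.682993.

0.6830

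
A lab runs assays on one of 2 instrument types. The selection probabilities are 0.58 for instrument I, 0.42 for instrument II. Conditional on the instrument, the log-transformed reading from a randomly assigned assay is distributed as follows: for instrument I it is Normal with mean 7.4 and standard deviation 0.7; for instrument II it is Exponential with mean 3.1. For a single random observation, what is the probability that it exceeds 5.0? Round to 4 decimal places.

0.6635

Conditional on each instrument, P(X > 5.0): I: 0.999697; II: 0.199308.
By total probability, P(X > 5.0) = 0.58·0.999697 + 0.42·0.199308 = 0.663533.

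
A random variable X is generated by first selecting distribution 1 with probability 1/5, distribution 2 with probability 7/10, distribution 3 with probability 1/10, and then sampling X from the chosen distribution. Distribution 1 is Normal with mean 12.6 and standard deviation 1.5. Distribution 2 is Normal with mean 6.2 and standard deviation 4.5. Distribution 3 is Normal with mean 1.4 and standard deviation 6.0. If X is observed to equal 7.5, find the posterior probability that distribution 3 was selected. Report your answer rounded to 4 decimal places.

0.0623

Likelihoods f(7.5 | ·): 1: 0.000821479; 2: 0.0850306; 3: 0.0396564.
Posterior ∝ prior × likelihood. Numerator for 3: 0.1·0.0396564 = 0.00396564.
Normalizing constant: 0.2·0.000821479 + 0.7·0.0850306 + 0.1·0.0396564 = 0.0636513.
P(3 | observation) = 0.00396564 / 0.0636513 = 0.0623025.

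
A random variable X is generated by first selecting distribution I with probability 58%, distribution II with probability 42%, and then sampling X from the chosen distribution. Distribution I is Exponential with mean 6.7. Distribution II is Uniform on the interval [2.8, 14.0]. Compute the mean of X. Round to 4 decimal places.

Component means — I: 6.7; II: 8.4.
E[X] = 0.58·6.7 + 0.42·8.4 = 7.414.

7.4140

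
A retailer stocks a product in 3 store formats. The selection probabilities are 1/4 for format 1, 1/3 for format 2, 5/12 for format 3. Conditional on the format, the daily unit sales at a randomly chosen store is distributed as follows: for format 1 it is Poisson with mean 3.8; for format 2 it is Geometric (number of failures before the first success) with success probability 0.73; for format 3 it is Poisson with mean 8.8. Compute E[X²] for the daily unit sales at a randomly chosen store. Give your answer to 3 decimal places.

For each component E[X²] = Var + (mean)², giving 1: 18.24; 2: 0.64346; 3: 86.24.
Overall E[X²] = 0.25·18.24 + 0.333333·0.64346 + 0.416667·86.24 = 40.7078.

40.708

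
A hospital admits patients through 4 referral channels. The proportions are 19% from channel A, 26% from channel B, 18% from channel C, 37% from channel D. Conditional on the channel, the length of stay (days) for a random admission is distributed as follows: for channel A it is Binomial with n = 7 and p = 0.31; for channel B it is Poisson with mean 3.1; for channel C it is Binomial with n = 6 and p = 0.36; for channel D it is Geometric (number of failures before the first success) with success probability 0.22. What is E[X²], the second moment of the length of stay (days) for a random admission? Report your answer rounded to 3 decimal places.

For each component E[X²] = Var + (mean)², giving A: 6.2062; B: 12.71; C: 6.048; D: 28.686.
Overall E[X²] = 0.19·6.2062 + 0.26·12.71 + 0.18·6.048 + 0.37·28.686 = 16.1862.

16.186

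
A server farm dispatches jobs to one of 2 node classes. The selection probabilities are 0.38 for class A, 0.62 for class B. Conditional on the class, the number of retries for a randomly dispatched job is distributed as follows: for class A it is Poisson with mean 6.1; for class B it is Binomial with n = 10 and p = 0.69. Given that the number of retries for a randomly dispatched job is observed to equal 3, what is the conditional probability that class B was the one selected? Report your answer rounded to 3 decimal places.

Likelihoods P(X=3 | ·): A: 0.0848481; B: 0.0108458.
Posterior ∝ prior × likelihood. Numerator for B: 0.62·0.0108458 = 0.00672438.
Normalizing constant: 0.38·0.0848481 + 0.62·0.0108458 = 0.0389666.
P(B | observation) = 0.00672438 / 0.0389666 = 0.172568.

0.173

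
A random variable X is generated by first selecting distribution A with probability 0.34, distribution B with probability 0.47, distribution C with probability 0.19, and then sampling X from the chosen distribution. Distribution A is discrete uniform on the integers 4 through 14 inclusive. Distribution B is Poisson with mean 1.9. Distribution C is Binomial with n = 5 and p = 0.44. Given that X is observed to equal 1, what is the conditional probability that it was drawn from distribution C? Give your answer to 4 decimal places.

0.2353

Likelihoods P(X=1 | ·): A: 0; B: 0.28418; C: 0.216359.
Posterior ∝ prior × likelihood. Numerator for C: 0.19·0.216359 = 0.0411082.
Normalizing constant: 0.34·0 + 0.47·0.28418 + 0.19·0.216359 = 0.174673.
P(C | observation) = 0.0411082 / 0.174673 = 0.235344.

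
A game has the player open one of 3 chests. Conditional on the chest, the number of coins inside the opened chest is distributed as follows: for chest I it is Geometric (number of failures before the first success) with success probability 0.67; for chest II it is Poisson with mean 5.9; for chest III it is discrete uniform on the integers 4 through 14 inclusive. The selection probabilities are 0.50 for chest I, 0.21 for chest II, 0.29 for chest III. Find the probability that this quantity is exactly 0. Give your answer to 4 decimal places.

0.3356

Conditional on each chest, P(X = 0): I: 0.67; II: 0.00273944; III: 0.
By total probability, P(X = 0) = 0.5·0.67 + 0.21·0.00273944 + 0.29·0 = 0.335575.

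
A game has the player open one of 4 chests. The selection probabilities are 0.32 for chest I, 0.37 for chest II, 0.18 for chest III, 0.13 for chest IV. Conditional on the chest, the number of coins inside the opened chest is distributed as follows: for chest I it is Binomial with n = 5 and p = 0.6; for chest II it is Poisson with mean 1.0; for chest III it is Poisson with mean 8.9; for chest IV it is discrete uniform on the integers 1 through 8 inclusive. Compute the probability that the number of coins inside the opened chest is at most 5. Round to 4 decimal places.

Conditional on each chest, P(X ≤ 5): I: 1; II: 0.999406; III: 0.1219; IV: 0.625.
By total probability, P(X ≤ 5) = 0.32·1 + 0.37·0.999406 + 0.18·0.1219 + 0.13·0.625 = 0.792972.

0.7930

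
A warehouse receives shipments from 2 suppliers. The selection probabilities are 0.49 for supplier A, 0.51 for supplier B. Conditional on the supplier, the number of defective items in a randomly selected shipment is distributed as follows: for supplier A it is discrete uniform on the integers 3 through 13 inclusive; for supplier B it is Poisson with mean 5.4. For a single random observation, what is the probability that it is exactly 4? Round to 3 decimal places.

Conditional on each supplier, P(X = 4): A: 0.0909091; B: 0.16002.
By total probability, P(X = 4) = 0.49·0.0909091 + 0.51·0.16002 = 0.126156.

0.126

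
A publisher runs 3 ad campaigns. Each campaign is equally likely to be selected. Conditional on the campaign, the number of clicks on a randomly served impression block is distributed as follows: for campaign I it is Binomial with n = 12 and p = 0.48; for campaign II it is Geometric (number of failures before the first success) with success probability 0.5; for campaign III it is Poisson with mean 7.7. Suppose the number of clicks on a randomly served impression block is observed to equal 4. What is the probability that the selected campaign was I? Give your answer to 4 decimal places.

Likelihoods P(X=4 | ·): I: 0.140474; II: 0.03125; III: 0.0663261.
Posterior ∝ prior × likelihood. Numerator for I: 0.333333·0.140474 = 0.0468248.
Normalizing constant: 0.333333·0.140474 + 0.333333·0.03125 + 0.333333·0.0663261 = 0.0793501.
P(I | observation) = 0.0468248 / 0.0793501 = 0.590103.

0.5901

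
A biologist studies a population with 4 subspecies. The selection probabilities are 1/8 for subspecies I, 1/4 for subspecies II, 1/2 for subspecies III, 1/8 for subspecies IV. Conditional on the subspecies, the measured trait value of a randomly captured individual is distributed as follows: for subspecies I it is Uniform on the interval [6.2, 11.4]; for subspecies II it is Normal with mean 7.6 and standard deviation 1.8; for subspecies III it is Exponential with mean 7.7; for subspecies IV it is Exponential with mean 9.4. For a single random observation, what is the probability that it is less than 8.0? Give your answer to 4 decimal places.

0.5850

Conditional on each subspecies, P(X < 8.0): I: 0.346154; II: 0.58793; III: 0.646178; IV: 0.57304.
By total probability, P(X < 8.0) = 0.125·0.346154 + 0.25·0.58793 + 0.5·0.646178 + 0.125·0.57304 = 0.584971.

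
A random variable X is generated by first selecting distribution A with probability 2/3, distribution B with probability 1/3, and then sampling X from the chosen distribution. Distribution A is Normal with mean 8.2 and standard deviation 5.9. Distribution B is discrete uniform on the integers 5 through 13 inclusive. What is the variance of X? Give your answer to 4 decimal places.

25.5711

Per component, A: μ=8.2, E[X²]=102.05; B: μ=9, E[X²]=87.6667.
E[X] = 0.666667·8.2 + 0.333333·9 = 8.46667.
E[X²] = 0.666667·102.05 + 0.333333·87.6667 = 97.2556.
Var(X) = E[X²] − (E[X])² = 97.2556 − 71.6844 = 25.5711.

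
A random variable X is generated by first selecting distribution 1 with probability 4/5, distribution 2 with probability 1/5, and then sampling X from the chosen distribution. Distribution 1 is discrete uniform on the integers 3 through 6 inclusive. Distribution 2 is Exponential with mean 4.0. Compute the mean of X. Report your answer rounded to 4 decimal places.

4.4000

Component means — 1: 4.5; 2: 4.
E[X] = 0.8·4.5 + 0.2·4 = 4.4.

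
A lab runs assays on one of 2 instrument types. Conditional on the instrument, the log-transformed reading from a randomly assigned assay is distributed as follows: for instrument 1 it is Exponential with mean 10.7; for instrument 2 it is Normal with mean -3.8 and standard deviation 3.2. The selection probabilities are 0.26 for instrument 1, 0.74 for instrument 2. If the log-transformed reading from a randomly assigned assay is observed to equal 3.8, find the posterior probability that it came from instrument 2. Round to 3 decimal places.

Likelihoods f(3.8 | ·): 1: 0.065521; 2: 0.00742872.
Posterior ∝ prior × likelihood. Numerator for 2: 0.74·0.00742872 = 0.00549725.
Normalizing constant: 0.26·0.065521 + 0.74·0.00742872 = 0.0225327.
P(2 | observation) = 0.00549725 / 0.0225327 = 0.243967.

0.244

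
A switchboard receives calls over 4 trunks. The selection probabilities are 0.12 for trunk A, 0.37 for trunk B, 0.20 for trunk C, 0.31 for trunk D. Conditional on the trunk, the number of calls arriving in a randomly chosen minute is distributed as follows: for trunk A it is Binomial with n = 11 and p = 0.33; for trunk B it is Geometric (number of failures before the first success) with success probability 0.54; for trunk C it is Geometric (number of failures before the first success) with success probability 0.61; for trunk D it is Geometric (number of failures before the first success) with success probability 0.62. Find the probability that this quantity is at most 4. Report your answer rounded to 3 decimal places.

0.954

Conditional on each trunk, P(X ≤ 4): A: 0.719306; B: 0.979404; C: 0.990978; D: 0.992076.
By total probability, P(X ≤ 4) = 0.12·0.719306 + 0.37·0.979404 + 0.2·0.990978 + 0.31·0.992076 = 0.954435.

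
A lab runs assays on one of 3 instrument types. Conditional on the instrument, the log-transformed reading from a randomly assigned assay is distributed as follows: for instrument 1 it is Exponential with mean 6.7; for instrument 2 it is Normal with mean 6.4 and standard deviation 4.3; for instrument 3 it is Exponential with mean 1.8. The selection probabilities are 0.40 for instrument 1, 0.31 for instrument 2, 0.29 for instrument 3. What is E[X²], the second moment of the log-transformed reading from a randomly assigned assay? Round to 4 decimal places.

56.2207

For each component E[X²] = Var + (mean)², giving 1: 89.78; 2: 59.45; 3: 6.48.
Overall E[X²] = 0.4·89.78 + 0.31·59.45 + 0.29·6.48 = 56.2207.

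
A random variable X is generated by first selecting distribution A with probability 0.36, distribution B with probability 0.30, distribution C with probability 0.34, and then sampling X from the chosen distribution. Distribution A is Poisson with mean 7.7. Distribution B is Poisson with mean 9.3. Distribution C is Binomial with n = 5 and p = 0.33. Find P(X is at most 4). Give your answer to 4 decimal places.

Conditional on each component, P(X ≤ 4): A: 0.118145; B: 0.0456475; C: 0.996086.
By total probability, P(X ≤ 4) = 0.36·0.118145 + 0.3·0.0456475 + 0.34·0.996086 = 0.394896.

0.3949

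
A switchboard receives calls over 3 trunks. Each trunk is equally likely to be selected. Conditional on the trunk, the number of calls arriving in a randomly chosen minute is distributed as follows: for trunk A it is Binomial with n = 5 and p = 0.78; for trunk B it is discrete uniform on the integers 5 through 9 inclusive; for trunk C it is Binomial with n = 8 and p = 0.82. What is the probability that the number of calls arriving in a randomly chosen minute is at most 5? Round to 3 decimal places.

0.454

Conditional on each trunk, P(X ≤ 5): A: 1; B: 0.2; C: 0.16082.
By total probability, P(X ≤ 5) = 0.333333·1 + 0.333333·0.2 + 0.333333·0.16082 = 0.453607.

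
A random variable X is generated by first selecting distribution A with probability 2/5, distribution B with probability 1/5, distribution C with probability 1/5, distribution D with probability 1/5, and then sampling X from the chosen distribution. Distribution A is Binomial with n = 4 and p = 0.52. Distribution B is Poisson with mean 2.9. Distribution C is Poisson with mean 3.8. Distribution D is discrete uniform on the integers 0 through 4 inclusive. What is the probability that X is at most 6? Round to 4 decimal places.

Conditional on each component, P(X ≤ 6): A: 1; B: 0.971283; C: 0.909108; D: 1.
By total probability, P(X ≤ 6) = 0.4·1 + 0.2·0.971283 + 0.2·0.909108 + 0.2·1 = 0.976078.

0.9761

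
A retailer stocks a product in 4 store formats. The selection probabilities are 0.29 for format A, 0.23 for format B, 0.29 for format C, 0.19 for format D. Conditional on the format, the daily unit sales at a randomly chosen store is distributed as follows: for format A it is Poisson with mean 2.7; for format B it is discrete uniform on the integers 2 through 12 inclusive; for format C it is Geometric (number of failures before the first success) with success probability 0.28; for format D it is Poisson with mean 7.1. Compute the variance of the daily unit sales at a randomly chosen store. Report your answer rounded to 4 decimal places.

11.8352

Per component, A: μ=2.7, E[X²]=9.99; B: μ=7, E[X²]=59; C: μ=2.57143, E[X²]=15.7959; D: μ=7.1, E[X²]=57.51.
E[X] = 0.29·2.7 + 0.23·7 + 0.29·2.57143 + 0.19·7.1 = 4.48771.
E[X²] = 0.29·9.99 + 0.23·59 + 0.29·15.7959 + 0.19·57.51 = 31.9748.
Var(X) = E[X²] − (E[X])² = 31.9748 − 20.1396 = 11.8352.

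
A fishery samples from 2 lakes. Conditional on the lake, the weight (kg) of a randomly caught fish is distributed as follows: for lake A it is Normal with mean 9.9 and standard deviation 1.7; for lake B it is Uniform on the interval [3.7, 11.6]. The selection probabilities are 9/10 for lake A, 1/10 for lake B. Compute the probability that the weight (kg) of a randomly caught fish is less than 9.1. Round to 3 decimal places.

0.355

Conditional on each lake, P(X < 9.1): A: 0.318967; B: 0.683544.
By total probability, P(X < 9.1) = 0.9·0.318967 + 0.1·0.683544 = 0.355425.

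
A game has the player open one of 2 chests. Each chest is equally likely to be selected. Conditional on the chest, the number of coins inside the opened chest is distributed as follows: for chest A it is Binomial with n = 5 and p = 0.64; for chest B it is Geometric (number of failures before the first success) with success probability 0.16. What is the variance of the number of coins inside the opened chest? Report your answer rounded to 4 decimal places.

18.0329

Per component, A: μ=3.2, E[X²]=11.392; B: μ=5.25, E[X²]=60.375.
E[X] = 0.5·3.2 + 0.5·5.25 = 4.225.
E[X²] = 0.5·11.392 + 0.5·60.375 = 35.8835.
Var(X) = E[X²] − (E[X])² = 35.8835 − 17.8506 = 18.0329.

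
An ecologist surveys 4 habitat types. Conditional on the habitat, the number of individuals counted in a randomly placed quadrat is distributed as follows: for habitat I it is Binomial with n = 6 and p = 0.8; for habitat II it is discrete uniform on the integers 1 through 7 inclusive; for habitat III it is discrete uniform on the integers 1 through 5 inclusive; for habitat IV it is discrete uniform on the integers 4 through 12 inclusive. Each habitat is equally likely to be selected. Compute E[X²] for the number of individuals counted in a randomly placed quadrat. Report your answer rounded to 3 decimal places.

31.417

For each component E[X²] = Var + (mean)², giving I: 24; II: 20; III: 11; IV: 70.6667.
Overall E[X²] = 0.25·24 + 0.25·20 + 0.25·11 + 0.25·70.6667 = 31.4167.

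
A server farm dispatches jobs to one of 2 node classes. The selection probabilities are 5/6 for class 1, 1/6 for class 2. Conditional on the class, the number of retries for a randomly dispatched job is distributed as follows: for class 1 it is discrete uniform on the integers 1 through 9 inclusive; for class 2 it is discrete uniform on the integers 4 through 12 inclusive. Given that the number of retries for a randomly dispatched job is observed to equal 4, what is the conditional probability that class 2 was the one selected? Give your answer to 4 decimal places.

0.1667

Likelihoods P(X=4 | ·): 1: 0.111111; 2: 0.111111.
Posterior ∝ prior × likelihood. Numerator for 2: 0.166667·0.111111 = 0.0185185.
Normalizing constant: 0.833333·0.111111 + 0.166667·0.111111 = 0.111111.
P(2 | observation) = 0.0185185 / 0.111111 = 0.166667.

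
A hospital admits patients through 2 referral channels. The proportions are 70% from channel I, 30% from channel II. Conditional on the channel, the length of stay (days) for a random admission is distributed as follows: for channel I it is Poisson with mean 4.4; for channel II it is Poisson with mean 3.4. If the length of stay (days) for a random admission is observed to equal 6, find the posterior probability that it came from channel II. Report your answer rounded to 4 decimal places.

0.1987

Likelihoods P(X=6 | ·): I: 0.123734; II: 0.0716044.
Posterior ∝ prior × likelihood. Numerator for II: 0.3·0.0716044 = 0.0214813.
Normalizing constant: 0.7·0.123734 + 0.3·0.0716044 = 0.108095.
P(II | observation) = 0.0214813 / 0.108095 = 0.198727.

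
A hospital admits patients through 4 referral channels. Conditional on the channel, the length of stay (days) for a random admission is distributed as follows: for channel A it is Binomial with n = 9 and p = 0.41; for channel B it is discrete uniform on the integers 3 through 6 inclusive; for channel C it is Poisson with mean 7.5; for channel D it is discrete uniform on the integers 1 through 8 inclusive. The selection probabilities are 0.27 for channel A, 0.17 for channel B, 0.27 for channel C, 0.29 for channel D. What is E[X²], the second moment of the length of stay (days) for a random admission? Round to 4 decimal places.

For each component E[X²] = Var + (mean)², giving A: 15.7932; B: 21.5; C: 63.75; D: 25.5.
Overall E[X²] = 0.27·15.7932 + 0.17·21.5 + 0.27·63.75 + 0.29·25.5 = 32.5267.

32.5267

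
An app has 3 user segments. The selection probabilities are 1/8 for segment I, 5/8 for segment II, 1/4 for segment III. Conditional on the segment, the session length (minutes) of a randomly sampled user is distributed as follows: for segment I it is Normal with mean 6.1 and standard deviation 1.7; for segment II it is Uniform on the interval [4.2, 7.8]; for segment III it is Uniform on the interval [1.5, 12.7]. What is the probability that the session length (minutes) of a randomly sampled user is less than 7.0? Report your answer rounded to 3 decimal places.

Conditional on each segment, P(X < 7.0): I: 0.70174; II: 0.777778; III: 0.491071.
By total probability, P(X < 7.0) = 0.125·0.70174 + 0.625·0.777778 + 0.25·0.491071 = 0.696596.

0.697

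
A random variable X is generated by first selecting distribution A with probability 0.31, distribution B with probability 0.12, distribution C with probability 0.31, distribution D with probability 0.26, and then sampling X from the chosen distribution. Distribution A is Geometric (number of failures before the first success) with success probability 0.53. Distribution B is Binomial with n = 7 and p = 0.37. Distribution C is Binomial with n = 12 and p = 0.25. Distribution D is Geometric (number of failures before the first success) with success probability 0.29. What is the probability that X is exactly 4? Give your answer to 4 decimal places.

0.1069

Conditional on each component, P(X = 4): A: 0.0258623; B: 0.16402; C: 0.193578; D: 0.0736939.
By total probability, P(X = 4) = 0.31·0.0258623 + 0.12·0.16402 + 0.31·0.193578 + 0.26·0.0736939 = 0.106869.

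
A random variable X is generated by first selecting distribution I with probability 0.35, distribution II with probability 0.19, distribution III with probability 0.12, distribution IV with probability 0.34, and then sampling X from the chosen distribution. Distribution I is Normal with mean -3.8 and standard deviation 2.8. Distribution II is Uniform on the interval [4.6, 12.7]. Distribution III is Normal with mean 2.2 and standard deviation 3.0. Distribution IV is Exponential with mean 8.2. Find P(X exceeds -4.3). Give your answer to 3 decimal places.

0.848

Conditional on each component, P(X > -4.3): I: 0.570863; II: 1; III: 0.98487; IV: 1.
By total probability, P(X > -4.3) = 0.35·0.570863 + 0.19·1 + 0.12·0.98487 + 0.34·1 = 0.847986.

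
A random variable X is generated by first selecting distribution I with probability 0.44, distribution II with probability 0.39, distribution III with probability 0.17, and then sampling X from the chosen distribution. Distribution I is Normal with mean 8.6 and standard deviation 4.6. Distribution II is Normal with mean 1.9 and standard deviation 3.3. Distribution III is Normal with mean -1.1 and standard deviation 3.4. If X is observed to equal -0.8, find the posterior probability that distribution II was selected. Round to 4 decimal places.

Likelihoods f(-0.8 | ·): I: 0.0107495; II: 0.0865034; III: 0.11688.
Posterior ∝ prior × likelihood. Numerator for II: 0.39·0.0865034 = 0.0337363.
Normalizing constant: 0.44·0.0107495 + 0.39·0.0865034 + 0.17·0.11688 = 0.0583357.
P(II | observation) = 0.0337363 / 0.0583357 = 0.578313.

0.5783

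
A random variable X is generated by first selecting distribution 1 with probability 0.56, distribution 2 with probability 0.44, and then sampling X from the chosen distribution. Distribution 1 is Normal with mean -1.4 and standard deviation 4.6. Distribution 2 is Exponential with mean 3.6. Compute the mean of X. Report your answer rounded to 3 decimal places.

0.800

Component means — 1: -1.4; 2: 3.6.
E[X] = 0.56·-1.4 + 0.44·3.6 = 0.8.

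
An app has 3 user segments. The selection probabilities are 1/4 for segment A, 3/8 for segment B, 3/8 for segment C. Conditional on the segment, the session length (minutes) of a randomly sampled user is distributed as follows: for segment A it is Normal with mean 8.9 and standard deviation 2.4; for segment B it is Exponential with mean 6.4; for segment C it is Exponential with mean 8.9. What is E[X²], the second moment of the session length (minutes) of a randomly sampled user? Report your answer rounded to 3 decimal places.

111.370

For each component E[X²] = Var + (mean)², giving A: 84.97; B: 81.92; C: 158.42.
Overall E[X²] = 0.25·84.97 + 0.375·81.92 + 0.375·158.42 = 111.37.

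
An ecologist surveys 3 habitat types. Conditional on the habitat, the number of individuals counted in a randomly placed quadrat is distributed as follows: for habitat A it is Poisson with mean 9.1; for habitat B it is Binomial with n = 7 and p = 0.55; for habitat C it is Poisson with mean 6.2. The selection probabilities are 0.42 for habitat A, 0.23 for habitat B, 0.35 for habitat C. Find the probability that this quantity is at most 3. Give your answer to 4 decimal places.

Conditional on each habitat, P(X ≤ 3): A: 0.019776; B: 0.391712; C: 0.134229.
By total probability, P(X ≤ 3) = 0.42·0.019776 + 0.23·0.391712 + 0.35·0.134229 = 0.14538.

0.1454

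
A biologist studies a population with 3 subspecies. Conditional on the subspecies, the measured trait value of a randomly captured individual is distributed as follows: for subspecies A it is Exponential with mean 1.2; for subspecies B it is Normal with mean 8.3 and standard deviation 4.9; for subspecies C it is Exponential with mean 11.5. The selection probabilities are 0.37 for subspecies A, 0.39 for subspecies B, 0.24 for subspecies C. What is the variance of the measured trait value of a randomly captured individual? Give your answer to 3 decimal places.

Per component, A: μ=1.2, E[X²]=2.88; B: μ=8.3, E[X²]=92.9; C: μ=11.5, E[X²]=264.5.
E[X] = 0.37·1.2 + 0.39·8.3 + 0.24·11.5 = 6.441.
E[X²] = 0.37·2.88 + 0.39·92.9 + 0.24·264.5 = 100.777.
Var(X) = E[X²] − (E[X])² = 100.777 − 41.4865 = 59.2901.

59.290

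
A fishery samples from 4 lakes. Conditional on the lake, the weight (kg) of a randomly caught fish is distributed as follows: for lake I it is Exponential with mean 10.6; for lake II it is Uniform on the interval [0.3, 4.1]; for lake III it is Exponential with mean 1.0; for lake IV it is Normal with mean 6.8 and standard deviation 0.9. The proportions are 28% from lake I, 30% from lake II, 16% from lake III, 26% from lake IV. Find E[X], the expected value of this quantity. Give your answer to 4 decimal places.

5.5560

Component means — I: 10.6; II: 2.2; III: 1; IV: 6.8.
E[X] = 0.28·10.6 + 0.3·2.2 + 0.16·1 + 0.26·6.8 = 5.556.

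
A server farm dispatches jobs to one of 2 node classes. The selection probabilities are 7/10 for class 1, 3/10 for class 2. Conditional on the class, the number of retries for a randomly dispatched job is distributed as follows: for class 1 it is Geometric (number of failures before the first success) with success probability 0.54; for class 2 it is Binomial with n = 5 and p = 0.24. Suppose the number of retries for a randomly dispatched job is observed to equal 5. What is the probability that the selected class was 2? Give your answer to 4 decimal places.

0.0298

Likelihoods P(X=5 | ·): 1: 0.011122; 2: 0.000796262.
Posterior ∝ prior × likelihood. Numerator for 2: 0.3·0.000796262 = 0.000238879.
Normalizing constant: 0.7·0.011122 + 0.3·0.000796262 = 0.00802428.
P(2 | observation) = 0.000238879 / 0.00802428 = 0.0297695.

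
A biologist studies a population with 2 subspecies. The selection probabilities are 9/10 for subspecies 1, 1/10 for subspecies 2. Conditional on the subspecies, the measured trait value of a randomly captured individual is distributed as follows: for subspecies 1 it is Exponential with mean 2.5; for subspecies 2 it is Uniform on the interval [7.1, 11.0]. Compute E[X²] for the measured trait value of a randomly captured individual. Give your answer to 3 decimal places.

For each component E[X²] = Var + (mean)², giving 1: 12.5; 2: 83.17.
Overall E[X²] = 0.9·12.5 + 0.1·83.17 = 19.567.

19.567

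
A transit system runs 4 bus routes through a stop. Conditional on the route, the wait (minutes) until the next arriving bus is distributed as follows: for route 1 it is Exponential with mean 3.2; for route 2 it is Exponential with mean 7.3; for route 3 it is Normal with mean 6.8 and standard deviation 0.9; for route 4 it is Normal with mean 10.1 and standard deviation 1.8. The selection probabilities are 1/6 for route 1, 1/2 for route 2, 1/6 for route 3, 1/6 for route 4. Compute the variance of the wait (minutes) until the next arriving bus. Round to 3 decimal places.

33.087

Per component, 1: μ=3.2, E[X²]=20.48; 2: μ=7.3, E[X²]=106.58; 3: μ=6.8, E[X²]=47.05; 4: μ=10.1, E[X²]=105.25.
E[X] = 0.166667·3.2 + 0.5·7.3 + 0.166667·6.8 + 0.166667·10.1 = 7.
E[X²] = 0.166667·20.48 + 0.5·106.58 + 0.166667·47.05 + 0.166667·105.25 = 82.0867.
Var(X) = E[X²] − (E[X])² = 82.0867 − 49 = 33.0867.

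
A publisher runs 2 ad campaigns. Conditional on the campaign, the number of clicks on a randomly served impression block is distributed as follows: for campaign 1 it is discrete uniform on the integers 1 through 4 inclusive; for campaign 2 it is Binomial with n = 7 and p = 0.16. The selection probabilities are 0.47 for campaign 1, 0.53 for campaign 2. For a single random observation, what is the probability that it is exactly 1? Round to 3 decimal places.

Conditional on each campaign, P(X = 1): 1: 0.25; 2: 0.393454.
By total probability, P(X = 1) = 0.47·0.25 + 0.53·0.393454 = 0.326031.

0.326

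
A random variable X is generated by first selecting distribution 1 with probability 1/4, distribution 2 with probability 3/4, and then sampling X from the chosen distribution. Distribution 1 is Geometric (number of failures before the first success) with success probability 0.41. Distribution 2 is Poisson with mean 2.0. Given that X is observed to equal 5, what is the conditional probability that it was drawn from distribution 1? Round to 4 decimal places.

0.2131

Likelihoods P(X=5 | ·): 1: 0.0293119; 2: 0.0360894.
Posterior ∝ prior × likelihood. Numerator for 1: 0.25·0.0293119 = 0.00732797.
Normalizing constant: 0.25·0.0293119 + 0.75·0.0360894 = 0.034395.
P(1 | observation) = 0.00732797 / 0.034395 = 0.213053.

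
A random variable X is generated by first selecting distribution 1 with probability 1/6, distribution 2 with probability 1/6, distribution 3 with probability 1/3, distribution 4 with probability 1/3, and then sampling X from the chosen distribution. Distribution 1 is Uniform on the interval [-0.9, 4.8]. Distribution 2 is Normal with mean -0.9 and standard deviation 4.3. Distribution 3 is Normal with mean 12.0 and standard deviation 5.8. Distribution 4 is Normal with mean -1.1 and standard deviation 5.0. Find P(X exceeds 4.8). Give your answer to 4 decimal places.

0.3527

Conditional on each component, P(X > 4.8): 1: 0; 2: 0.0924892; 3: 0.892767; 4: 0.119.
By total probability, P(X > 4.8) = 0.166667·0 + 0.166667·0.0924892 + 0.333333·0.892767 + 0.333333·0.119 = 0.352671.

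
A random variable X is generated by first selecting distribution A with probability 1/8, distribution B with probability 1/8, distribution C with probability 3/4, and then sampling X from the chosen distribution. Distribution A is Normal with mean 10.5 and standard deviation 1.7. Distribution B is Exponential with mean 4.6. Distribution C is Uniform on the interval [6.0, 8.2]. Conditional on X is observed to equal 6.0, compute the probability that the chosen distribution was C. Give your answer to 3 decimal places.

Likelihoods f(6.0 | ·): A: 0.007062; B: 0.058989; C: 0.454545.
Posterior ∝ prior × likelihood. Numerator for C: 0.75·0.454545 = 0.340909.
Normalizing constant: 0.125·0.007062 + 0.125·0.058989 + 0.75·0.454545 = 0.349165.
P(C | observation) = 0.340909 / 0.349165 = 0.976354.

0.976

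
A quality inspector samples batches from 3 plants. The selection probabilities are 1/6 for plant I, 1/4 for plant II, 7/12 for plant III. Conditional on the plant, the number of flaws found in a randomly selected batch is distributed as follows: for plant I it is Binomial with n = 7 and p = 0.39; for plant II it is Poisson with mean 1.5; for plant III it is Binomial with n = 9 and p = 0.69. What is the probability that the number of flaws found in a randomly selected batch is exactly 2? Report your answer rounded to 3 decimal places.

Conditional on each plant, P(X = 2): I: 0.269773; II: 0.251021; III: 0.00471555.
By total probability, P(X = 2) = 0.166667·0.269773 + 0.25·0.251021 + 0.583333·0.00471555 = 0.110468.

0.110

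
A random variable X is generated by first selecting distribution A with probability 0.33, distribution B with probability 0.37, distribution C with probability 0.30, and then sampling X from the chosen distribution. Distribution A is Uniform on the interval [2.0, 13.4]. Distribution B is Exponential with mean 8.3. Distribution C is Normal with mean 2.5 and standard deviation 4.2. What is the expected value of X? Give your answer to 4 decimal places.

Component means — A: 7.7; B: 8.3; C: 2.5.
E[X] = 0.33·7.7 + 0.37·8.3 + 0.3·2.5 = 6.362.

6.3620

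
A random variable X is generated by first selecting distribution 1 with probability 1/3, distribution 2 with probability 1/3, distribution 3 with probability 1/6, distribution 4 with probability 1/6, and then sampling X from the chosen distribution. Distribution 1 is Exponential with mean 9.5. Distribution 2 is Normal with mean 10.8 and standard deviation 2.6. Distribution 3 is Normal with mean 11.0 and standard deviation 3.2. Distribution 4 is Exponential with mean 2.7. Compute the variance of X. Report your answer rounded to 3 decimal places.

Per component, 1: μ=9.5, E[X²]=180.5; 2: μ=10.8, E[X²]=123.4; 3: μ=11, E[X²]=131.24; 4: μ=2.7, E[X²]=14.58.
E[X] = 0.333333·9.5 + 0.333333·10.8 + 0.166667·11 + 0.166667·2.7 = 9.05.
E[X²] = 0.333333·180.5 + 0.333333·123.4 + 0.166667·131.24 + 0.166667·14.58 = 125.603.
Var(X) = E[X²] − (E[X])² = 125.603 − 81.9025 = 43.7008.

43.701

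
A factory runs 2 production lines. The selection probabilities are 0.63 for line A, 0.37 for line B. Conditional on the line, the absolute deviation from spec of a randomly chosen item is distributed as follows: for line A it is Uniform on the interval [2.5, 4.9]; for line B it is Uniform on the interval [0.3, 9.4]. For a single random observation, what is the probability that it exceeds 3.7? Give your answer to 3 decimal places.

Conditional on each line, P(X > 3.7): A: 0.5; B: 0.626374.
By total probability, P(X > 3.7) = 0.63·0.5 + 0.37·0.626374 = 0.546758.

0.547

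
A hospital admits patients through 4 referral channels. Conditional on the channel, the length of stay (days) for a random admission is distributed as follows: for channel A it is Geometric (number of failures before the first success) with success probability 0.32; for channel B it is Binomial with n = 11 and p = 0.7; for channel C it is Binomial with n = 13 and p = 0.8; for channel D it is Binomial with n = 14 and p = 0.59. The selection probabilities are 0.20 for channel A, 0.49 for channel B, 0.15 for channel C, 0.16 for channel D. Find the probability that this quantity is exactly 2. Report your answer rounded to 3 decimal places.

0.030

Conditional on each channel, P(X = 2): A: 0.147968; B: 0.000530457; C: 1.02236e-06; D: 0.000714746.
By total probability, P(X = 2) = 0.2·0.147968 + 0.49·0.000530457 + 0.15·1.02236e-06 + 0.16·0.000714746 = 0.029968.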